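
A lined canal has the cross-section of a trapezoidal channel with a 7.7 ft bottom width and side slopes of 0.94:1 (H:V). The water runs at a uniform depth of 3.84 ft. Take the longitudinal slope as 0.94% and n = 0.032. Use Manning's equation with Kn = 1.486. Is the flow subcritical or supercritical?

With bottom width b = 7.7 ft and side slope z = 0.94: A = (b + zy)y = (7.7 + 0.94×3.84)×3.84 = 43.43 ft²; P = b + 2y√(1+z²) = 7.7 + 2×3.84×1.372 = 18.24 ft.
Hydraulic radius R = A/P = 43.43/18.24 = 2.381 ft.
V = (1.486/n) R^(2/3) √S = (1.486/0.032) × 2.381^(2/3) × √0.0094 = 8.028 ft/s. Hydraulic depth D_h = A/T = 43.43/14.92 = 2.911 ft.
Froude number Fr = V/√(g·D_h) = 8.028/√(32.2×2.911) = 0.829, which is less than 1, so the flow is subcritical.

subcritical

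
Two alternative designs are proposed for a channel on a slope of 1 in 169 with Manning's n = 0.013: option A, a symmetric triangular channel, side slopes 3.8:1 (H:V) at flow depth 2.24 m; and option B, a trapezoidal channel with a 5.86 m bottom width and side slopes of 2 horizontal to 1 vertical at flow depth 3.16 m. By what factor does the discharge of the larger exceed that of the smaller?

2.96

Channel A: For a triangular section with side slope z = 3.8: A = zy² = 3.8×2.24² = 19.07 m²; P = 2y√(1+z²) = 2×2.24×3.929 = 17.6 m. Hydraulic radius R = A/P = 19.07/17.6 = 1.083 m. Q_A = (1/0.013)·19.07·1.083^(2/3)·√0.005917 = 119 m³/s.
Channel B: With bottom width b = 5.86 m and side slope z = 2: A = (b + zy)y = (5.86 + 2×3.16)×3.16 = 38.49 m²; P = b + 2y√(1+z²) = 5.86 + 2×3.16×2.236 = 19.99 m. Hydraulic radius R = A/P = 38.49/19.99 = 1.925 m. Q_B = (1/0.013)·38.49·1.925^(2/3)·√0.005917 = 352.5 m³/s.
The larger discharge is 352.5 m³/s and the smaller is 119 m³/s; the ratio is 2.96.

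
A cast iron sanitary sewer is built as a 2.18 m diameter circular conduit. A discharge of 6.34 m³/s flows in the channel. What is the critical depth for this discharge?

y_c = 1.18 m

At critical depth, Q² T / (g A³) = 1, i.e. A³/T = Q²/g = 6.34²/9.81 = 4.097.
At y = 1.47 m: A³/T = 9.395 — over.
At y = 1.06 m: A³/T = 2.68 — short.
At y = 1.18 m: A³/T = 4.037 — ≈ 4.097.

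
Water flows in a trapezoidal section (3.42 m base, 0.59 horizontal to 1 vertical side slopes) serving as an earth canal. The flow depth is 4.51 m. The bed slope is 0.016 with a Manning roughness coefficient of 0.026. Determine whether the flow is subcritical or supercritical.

With bottom width b = 3.42 m and side slope z = 0.59: A = (b + zy)y = (3.42 + 0.59×4.51)×4.51 = 27.42 m²; P = b + 2y√(1+z²) = 3.42 + 2×4.51×1.161 = 13.89 m.
Hydraulic radius R = A/P = 27.42/13.89 = 1.974 m.
V = (1/n) R^(2/3) √S = (1/0.026) × 1.974^(2/3) × √0.016 = 7.656 m/s. Hydraulic depth D_h = A/T = 27.42/8.742 = 3.137 m.
Froude number Fr = V/√(g·D_h) = 7.656/√(9.81×3.137) = 1.38, which is greater than 1, so the flow is supercritical.

supercritical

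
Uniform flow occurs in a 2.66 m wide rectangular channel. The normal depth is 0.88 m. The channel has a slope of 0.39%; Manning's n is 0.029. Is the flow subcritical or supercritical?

subcritical

Flow area A = b·y = 2.66 × 0.88 = 2.341 m². Wetted perimeter P = b + 2y = 2.66 + 2×0.88 = 4.42 m.
Hydraulic radius R = A/P = 2.341/4.42 = 0.5296 m.
V = (1/n) R^(2/3) √S = (1/0.029) × 0.5296^(2/3) × √0.0039 = 1.41 m/s. Hydraulic depth D_h = A/T = 2.341/2.66 = 0.88 m.
Froude number Fr = V/√(g·D_h) = 1.41/√(9.81×0.88) = 0.48, which is less than 1, so the flow is subcritical.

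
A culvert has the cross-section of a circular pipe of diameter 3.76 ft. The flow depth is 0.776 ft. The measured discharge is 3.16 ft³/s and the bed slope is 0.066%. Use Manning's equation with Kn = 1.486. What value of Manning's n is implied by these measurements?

For a circular section of diameter D = 3.76 ft at depth y = 0.776 ft, the central angle is θ = 2 arccos(1 − 2y/D) = 1.886 rad. Then A = (D²/8)(θ − sin θ) = 1.654 ft² and P = Dθ/2 = 3.546 ft.
Hydraulic radius R = A/P = 1.654/3.546 = 0.4663 ft.
Rearranging Manning's equation: n = (1.486/Q) A R^(2/3) S^(1/2) = (1.486/3.16) × 1.654 × 0.4663^(2/3) × √0.00066 = 0.012.

n = 0.012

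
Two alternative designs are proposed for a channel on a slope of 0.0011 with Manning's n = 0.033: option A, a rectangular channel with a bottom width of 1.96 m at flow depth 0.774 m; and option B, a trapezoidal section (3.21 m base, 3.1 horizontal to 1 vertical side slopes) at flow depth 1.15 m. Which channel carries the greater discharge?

channel B

Channel A: Flow area A = b·y = 1.96 × 0.774 = 1.517 m². Wetted perimeter P = b + 2y = 1.96 + 2×0.774 = 3.508 m. Hydraulic radius R = A/P = 1.517/3.508 = 0.4325 m. Q_A = (1/0.033)·1.517·0.4325^(2/3)·√0.0011 = 0.8719 m³/s.
Channel B: With bottom width b = 3.21 m and side slope z = 3.1: A = (b + zy)y = (3.21 + 3.1×1.15)×1.15 = 7.791 m²; P = b + 2y√(1+z²) = 3.21 + 2×1.15×3.257 = 10.7 m. Hydraulic radius R = A/P = 7.791/10.7 = 0.728 m. Q_B = (1/0.033)·7.791·0.728^(2/3)·√0.0011 = 6.337 m³/s.
Q_A = 0.8719 m³/s vs Q_B = 6.337 m³/s, so channel B carries more.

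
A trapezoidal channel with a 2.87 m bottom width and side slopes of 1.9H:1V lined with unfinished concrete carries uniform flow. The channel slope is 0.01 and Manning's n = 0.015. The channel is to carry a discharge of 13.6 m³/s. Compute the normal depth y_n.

Manning's equation rearranged: A R^(2/3) = nQ / (1·√S) = 0.015 × 13.6 / (√0.01) = 2.04.
Trying y = 0.916 m: A R^(2/3) = 3.073 — over.
Trying y = 0.737 m: A R^(2/3) = 2.039 — close enough.

y_n = 0.737 m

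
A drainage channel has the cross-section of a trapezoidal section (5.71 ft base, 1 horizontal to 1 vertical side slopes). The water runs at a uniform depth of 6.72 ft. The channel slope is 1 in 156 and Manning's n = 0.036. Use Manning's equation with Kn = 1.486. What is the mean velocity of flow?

V = 7.44 ft/s

With bottom width b = 5.71 ft and side slope z = 1: A = (b + zy)y = (5.71 + 1×6.72)×6.72 = 83.53 ft²; P = b + 2y√(1+z²) = 5.71 + 2×6.72×1.414 = 24.72 ft.
Hydraulic radius R = A/P = 83.53/24.72 = 3.379 ft.
From Manning's equation, V = (1.486/n) R^(2/3) S^(1/2) = (1.486/0.036) × 3.379^(2/3) × 0.00641^(1/2) = 7.44 ft/s.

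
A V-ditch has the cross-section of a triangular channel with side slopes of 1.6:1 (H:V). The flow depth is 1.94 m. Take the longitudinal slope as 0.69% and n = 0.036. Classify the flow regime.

subcritical

For a triangular section with side slope z = 1.6: A = zy² = 1.6×1.94² = 6.022 m²; P = 2y√(1+z²) = 2×1.94×1.887 = 7.321 m.
Hydraulic radius R = A/P = 6.022/7.321 = 0.8226 m.
V = (1/n) R^(2/3) √S = (1/0.036) × 0.8226^(2/3) × √0.0069 = 2.026 m/s. Hydraulic depth D_h = A/T = 6.022/6.208 = 0.97 m.
Froude number Fr = V/√(g·D_h) = 2.026/√(9.81×0.97) = 0.657, which is less than 1, so the flow is subcritical.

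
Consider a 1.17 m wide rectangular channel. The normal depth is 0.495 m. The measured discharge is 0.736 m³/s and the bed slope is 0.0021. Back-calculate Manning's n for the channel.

n = 0.015

Flow area A = b·y = 1.17 × 0.495 = 0.5791 m². Wetted perimeter P = b + 2y = 1.17 + 2×0.495 = 2.16 m.
Hydraulic radius R = A/P = 0.5791/2.16 = 0.2681 m.
Rearranging Manning's equation: n = (1/Q) A R^(2/3) S^(1/2) = (1/0.736) × 0.5791 × 0.2681^(2/3) × √0.0021 = 0.015.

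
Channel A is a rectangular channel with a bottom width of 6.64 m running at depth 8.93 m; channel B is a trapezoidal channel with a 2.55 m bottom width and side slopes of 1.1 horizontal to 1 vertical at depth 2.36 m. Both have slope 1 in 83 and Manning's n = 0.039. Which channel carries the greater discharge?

channel A

Channel A: Flow area A = b·y = 6.64 × 8.93 = 59.3 m². Wetted perimeter P = b + 2y = 6.64 + 2×8.93 = 24.5 m. Hydraulic radius R = A/P = 59.3/24.5 = 2.42 m. Q_A = (1/0.039)·59.3·2.42^(2/3)·√0.01205 = 300.8 m³/s.
Channel B: With bottom width b = 2.55 m and side slope z = 1.1: A = (b + zy)y = (2.55 + 1.1×2.36)×2.36 = 12.14 m²; P = b + 2y√(1+z²) = 2.55 + 2×2.36×1.487 = 9.567 m. Hydraulic radius R = A/P = 12.14/9.567 = 1.269 m. Q_B = (1/0.039)·12.14·1.269^(2/3)·√0.01205 = 40.07 m³/s.
Q_A = 300.8 m³/s vs Q_B = 40.07 m³/s, so channel A carries more.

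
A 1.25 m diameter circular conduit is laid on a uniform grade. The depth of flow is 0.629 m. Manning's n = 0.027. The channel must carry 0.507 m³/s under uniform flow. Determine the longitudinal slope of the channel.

For a circular section of diameter D = 1.25 m at depth y = 0.629 m, the central angle is θ = 2 arccos(1 − 2y/D) = 3.154 rad. Then A = (D²/8)(θ − sin θ) = 0.6186 m² and P = Dθ/2 = 1.971 m.
Hydraulic radius R = A/P = 0.6186/1.971 = 0.3138 m.
From Manning's equation, S = [nQ / (1 A R^(2/3))]² = [0.027 × 0.507 / (1 × 0.6186 × 0.3138^(2/3))]² = 0.0023.

S = 0.0023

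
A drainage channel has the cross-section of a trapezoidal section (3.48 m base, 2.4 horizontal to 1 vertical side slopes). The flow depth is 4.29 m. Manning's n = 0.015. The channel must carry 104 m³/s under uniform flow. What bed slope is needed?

With bottom width b = 3.48 m and side slope z = 2.4: A = (b + zy)y = (3.48 + 2.4×4.29)×4.29 = 59.1 m²; P = b + 2y√(1+z²) = 3.48 + 2×4.29×2.6 = 25.79 m.
Hydraulic radius R = A/P = 59.1/25.79 = 2.292 m.
From Manning's equation, S = [nQ / (1 A R^(2/3))]² = [0.015 × 104 / (1 × 59.1 × 2.292^(2/3))]² = 0.000231.

S = 0.000231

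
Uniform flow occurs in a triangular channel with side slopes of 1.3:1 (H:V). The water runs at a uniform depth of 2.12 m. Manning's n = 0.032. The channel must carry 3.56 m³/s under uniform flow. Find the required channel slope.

For a triangular section with side slope z = 1.3: A = zy² = 1.3×2.12² = 5.843 m²; P = 2y√(1+z²) = 2×2.12×1.64 = 6.954 m.
Hydraulic radius R = A/P = 5.843/6.954 = 0.8402 m.
From Manning's equation, S = [nQ / (1 A R^(2/3))]² = [0.032 × 3.56 / (1 × 5.843 × 0.8402^(2/3))]² = 0.00048.

S = 0.00048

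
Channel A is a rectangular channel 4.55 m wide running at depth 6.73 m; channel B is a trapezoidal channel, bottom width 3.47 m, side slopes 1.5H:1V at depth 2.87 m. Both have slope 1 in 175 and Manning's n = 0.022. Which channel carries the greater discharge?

channel A

Channel A: Flow area A = b·y = 4.55 × 6.73 = 30.62 m². Wetted perimeter P = b + 2y = 4.55 + 2×6.73 = 18.01 m. Hydraulic radius R = A/P = 30.62/18.01 = 1.7 m. Q_A = (1/0.022)·30.62·1.7^(2/3)·√0.005714 = 149.9 m³/s.
Channel B: With bottom width b = 3.47 m and side slope z = 1.5: A = (b + zy)y = (3.47 + 1.5×2.87)×2.87 = 22.31 m²; P = b + 2y√(1+z²) = 3.47 + 2×2.87×1.803 = 13.82 m. Hydraulic radius R = A/P = 22.31/13.82 = 1.615 m. Q_B = (1/0.022)·22.31·1.615^(2/3)·√0.005714 = 105.5 m³/s.
Q_A = 149.9 m³/s vs Q_B = 105.5 m³/s, so channel A carries more.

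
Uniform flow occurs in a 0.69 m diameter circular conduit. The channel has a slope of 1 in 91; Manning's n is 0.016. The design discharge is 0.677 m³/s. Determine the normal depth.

y_n = 0.508 m

Manning's equation rearranged: A R^(2/3) = nQ / (1·√S) = 0.016 × 0.677 / (√0.01099) = 0.1033.
At y = 0.621 m: A R^(2/3) = 0.1235 — high.
At y = 0.364 m: A R^(2/3) = 0.06339 — low.
At y = 0.508 m: A R^(2/3) = 0.1034 — ≈ 0.1033.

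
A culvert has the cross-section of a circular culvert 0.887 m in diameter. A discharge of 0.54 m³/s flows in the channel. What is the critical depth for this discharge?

y_c = 0.431 m

At critical depth, Q² T / (g A³) = 1, i.e. A³/T = Q²/g = 0.54²/9.81 = 0.02972.
At y = 0.366 m: A³/T = 0.01594 — short.
At y = 0.431 m: A³/T = 0.02981 — matches.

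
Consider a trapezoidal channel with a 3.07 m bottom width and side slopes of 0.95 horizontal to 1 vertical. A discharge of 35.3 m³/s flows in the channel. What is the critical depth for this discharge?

y_c = 1.94 m

At critical depth, Q² T / (g A³) = 1, i.e. A³/T = Q²/g = 35.3²/9.81 = 127.
Try y = 2.43 m: A³/T = 290.4 — too large.
Try y = 1.55 m: A³/T = 58.03 — too small.
Try y = 1.94 m: A³/T = 128.2 — close enough.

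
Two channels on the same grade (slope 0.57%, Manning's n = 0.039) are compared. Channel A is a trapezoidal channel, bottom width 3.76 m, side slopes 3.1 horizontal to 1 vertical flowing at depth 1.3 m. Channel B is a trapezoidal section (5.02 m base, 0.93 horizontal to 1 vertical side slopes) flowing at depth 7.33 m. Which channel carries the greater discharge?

Channel A: With bottom width b = 3.76 m and side slope z = 3.1: A = (b + zy)y = (3.76 + 3.1×1.3)×1.3 = 10.13 m²; P = b + 2y√(1+z²) = 3.76 + 2×1.3×3.257 = 12.23 m. Hydraulic radius R = A/P = 10.13/12.23 = 0.8281 m. Q_A = (1/0.039)·10.13·0.8281^(2/3)·√0.0057 = 17.29 m³/s.
Channel B: With bottom width b = 5.02 m and side slope z = 0.93: A = (b + zy)y = (5.02 + 0.93×7.33)×7.33 = 86.76 m²; P = b + 2y√(1+z²) = 5.02 + 2×7.33×1.366 = 25.04 m. Hydraulic radius R = A/P = 86.76/25.04 = 3.465 m. Q_B = (1/0.039)·86.76·3.465^(2/3)·√0.0057 = 384.6 m³/s.
Q_A = 17.29 m³/s vs Q_B = 384.6 m³/s, so channel B carries more.

channel B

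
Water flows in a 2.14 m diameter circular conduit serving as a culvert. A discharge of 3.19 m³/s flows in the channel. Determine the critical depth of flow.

At critical depth, Q² T / (g A³) = 1, i.e. A³/T = Q²/g = 3.19²/9.81 = 1.037.
Try y = 0.64 m: A³/T = 0.3765 — low.
Try y = 1.02 m: A³/T = 2.264 — high.
Try y = 0.832 m: A³/T = 1.037 — ≈ 1.037.

y_c = 0.832 m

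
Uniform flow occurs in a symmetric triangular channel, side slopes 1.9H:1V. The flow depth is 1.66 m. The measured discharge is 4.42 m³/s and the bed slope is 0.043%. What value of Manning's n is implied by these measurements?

For a triangular section with side slope z = 1.9: A = zy² = 1.9×1.66² = 5.236 m²; P = 2y√(1+z²) = 2×1.66×2.147 = 7.128 m.
Hydraulic radius R = A/P = 5.236/7.128 = 0.7345 m.
Rearranging Manning's equation: n = (1/Q) A R^(2/3) S^(1/2) = (1/4.42) × 5.236 × 0.7345^(2/3) × √0.00043 = 0.02.

n = 0.02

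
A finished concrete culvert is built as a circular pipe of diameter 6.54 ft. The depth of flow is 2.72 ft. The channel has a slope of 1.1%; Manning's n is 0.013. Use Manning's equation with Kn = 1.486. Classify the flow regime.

supercritical

For a circular section of diameter D = 6.54 ft at depth y = 2.72 ft, the central angle is θ = 2 arccos(1 − 2y/D) = 2.804 rad. Then A = (D²/8)(θ − sin θ) = 13.22 ft² and P = Dθ/2 = 9.168 ft.
Hydraulic radius R = A/P = 13.22/9.168 = 1.442 ft.
V = (1.486/n) R^(2/3) √S = (1.486/0.013) × 1.442^(2/3) × √0.011 = 15.3 ft/s. Hydraulic depth D_h = A/T = 13.22/6.447 = 2.05 ft.
Froude number Fr = V/√(g·D_h) = 15.3/√(32.2×2.05) = 1.88, which is greater than 1, so the flow is supercritical.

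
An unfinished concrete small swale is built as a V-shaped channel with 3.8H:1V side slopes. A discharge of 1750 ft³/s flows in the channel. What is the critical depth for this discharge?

y_c = 6.67 ft

At critical depth, Q² T / (g A³) = 1, i.e. A³/T = Q²/g = 1750²/32.2 = 95110.
Trying y = 8.2 ft: A³/T = 267700 — over.
Trying y = 5.99 ft: A³/T = 55680 — short.
Trying y = 6.67 ft: A³/T = 95320 — matches.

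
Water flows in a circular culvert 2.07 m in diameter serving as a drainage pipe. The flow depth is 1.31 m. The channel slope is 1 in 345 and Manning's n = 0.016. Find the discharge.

For a circular section of diameter D = 2.07 m at depth y = 1.31 m, the central angle is θ = 2 arccos(1 − 2y/D) = 3.679 rad. Then A = (D²/8)(θ − sin θ) = 2.245 m² and P = Dθ/2 = 3.808 m.
Hydraulic radius R = A/P = 2.245/3.808 = 0.5896 m.
Manning's equation: Q = (1/n) A R^(2/3) S^(1/2) = (1/0.016) × 2.245 × 0.5896^(2/3) × 0.002899^(1/2) = 5.31 m³/s.

Q = 5.31 m³/s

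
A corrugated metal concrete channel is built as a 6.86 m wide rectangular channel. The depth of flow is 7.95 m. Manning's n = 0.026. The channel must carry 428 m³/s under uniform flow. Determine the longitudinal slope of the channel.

Flow area A = b·y = 6.86 × 7.95 = 54.54 m². Wetted perimeter P = b + 2y = 6.86 + 2×7.95 = 22.76 m.
Hydraulic radius R = A/P = 54.54/22.76 = 2.396 m.
From Manning's equation, S = [nQ / (1 A R^(2/3))]² = [0.026 × 428 / (1 × 54.54 × 2.396^(2/3))]² = 0.013.

S = 0.013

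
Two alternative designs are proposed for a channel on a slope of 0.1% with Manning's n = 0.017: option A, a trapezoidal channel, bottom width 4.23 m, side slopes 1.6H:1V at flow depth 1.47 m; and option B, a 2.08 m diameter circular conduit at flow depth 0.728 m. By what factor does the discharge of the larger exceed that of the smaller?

Channel A: With bottom width b = 4.23 m and side slope z = 1.6: A = (b + zy)y = (4.23 + 1.6×1.47)×1.47 = 9.676 m²; P = b + 2y√(1+z²) = 4.23 + 2×1.47×1.887 = 9.777 m. Hydraulic radius R = A/P = 9.676/9.777 = 0.9896 m. Q_A = (1/0.017)·9.676·0.9896^(2/3)·√0.001 = 17.87 m³/s.
Channel B: For a circular section of diameter D = 2.08 m at depth y = 0.728 m, the central angle is θ = 2 arccos(1 − 2y/D) = 2.532 rad. Then A = (D²/8)(θ − sin θ) = 1.06 m² and P = Dθ/2 = 2.633 m. Hydraulic radius R = A/P = 1.06/2.633 = 0.4025 m. Q_B = (1/0.017)·1.06·0.4025^(2/3)·√0.001 = 1.075 m³/s.
The larger discharge is 17.87 m³/s and the smaller is 1.075 m³/s; the ratio is 16.6.

16.6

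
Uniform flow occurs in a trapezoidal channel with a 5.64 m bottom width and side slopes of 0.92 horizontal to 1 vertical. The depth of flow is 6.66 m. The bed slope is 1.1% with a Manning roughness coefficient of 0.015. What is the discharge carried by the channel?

With bottom width b = 5.64 m and side slope z = 0.92: A = (b + zy)y = (5.64 + 0.92×6.66)×6.66 = 78.37 m²; P = b + 2y√(1+z²) = 5.64 + 2×6.66×1.359 = 23.74 m.
Hydraulic radius R = A/P = 78.37/23.74 = 3.301 m.
Manning's equation: Q = (1/n) A R^(2/3) S^(1/2) = (1/0.015) × 78.37 × 3.301^(2/3) × 0.011^(1/2) = 1210 m³/s.

Q = 1210 m³/s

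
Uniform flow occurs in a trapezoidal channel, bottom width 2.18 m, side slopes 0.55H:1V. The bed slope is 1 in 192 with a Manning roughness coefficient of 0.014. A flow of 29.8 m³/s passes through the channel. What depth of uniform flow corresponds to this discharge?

y_n = 1.88 m

Manning's equation rearranged: A R^(2/3) = nQ / (1·√S) = 0.014 × 29.8 / (√0.005208) = 5.781.
Try y = 1.62 m: A R^(2/3) = 4.452 — low.
Try y = 2.4 m: A R^(2/3) = 8.934 — high.
Try y = 1.88 m: A R^(2/3) = 5.772 — close enough.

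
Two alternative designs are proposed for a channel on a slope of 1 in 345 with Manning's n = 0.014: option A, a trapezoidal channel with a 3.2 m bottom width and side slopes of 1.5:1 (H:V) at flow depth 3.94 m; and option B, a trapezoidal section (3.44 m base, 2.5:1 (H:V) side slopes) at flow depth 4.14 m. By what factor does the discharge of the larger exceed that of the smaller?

Channel A: With bottom width b = 3.2 m and side slope z = 1.5: A = (b + zy)y = (3.2 + 1.5×3.94)×3.94 = 35.89 m²; P = b + 2y√(1+z²) = 3.2 + 2×3.94×1.803 = 17.41 m. Hydraulic radius R = A/P = 35.89/17.41 = 2.062 m. Q_A = (1/0.014)·35.89·2.062^(2/3)·√0.002899 = 223.6 m³/s.
Channel B: With bottom width b = 3.44 m and side slope z = 2.5: A = (b + zy)y = (3.44 + 2.5×4.14)×4.14 = 57.09 m²; P = b + 2y√(1+z²) = 3.44 + 2×4.14×2.693 = 25.73 m. Hydraulic radius R = A/P = 57.09/25.73 = 2.218 m. Q_B = (1/0.014)·57.09·2.218^(2/3)·√0.002899 = 373.4 m³/s.
The larger discharge is 373.4 m³/s and the smaller is 223.6 m³/s; the ratio is 1.67.

1.67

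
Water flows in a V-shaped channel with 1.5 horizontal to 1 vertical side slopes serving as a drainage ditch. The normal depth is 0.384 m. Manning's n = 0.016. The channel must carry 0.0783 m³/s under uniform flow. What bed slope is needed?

For a triangular section with side slope z = 1.5: A = zy² = 1.5×0.384² = 0.2212 m²; P = 2y√(1+z²) = 2×0.384×1.803 = 1.385 m.
Hydraulic radius R = A/P = 0.2212/1.385 = 0.1598 m.
From Manning's equation, S = [nQ / (1 A R^(2/3))]² = [0.016 × 0.0783 / (1 × 0.2212 × 0.1598^(2/3))]² = 0.00037.

S = 0.00037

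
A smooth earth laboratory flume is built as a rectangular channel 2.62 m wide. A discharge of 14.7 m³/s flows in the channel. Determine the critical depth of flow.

y_c = 1.47 m

For a rectangular channel, critical depth y_c = (q²/g)^(1/3) where q = Q/b = 14.7/2.62 = 5.611 m²/s.
So y_c = (5.611²/9.81)^(1/3) = 1.47 m.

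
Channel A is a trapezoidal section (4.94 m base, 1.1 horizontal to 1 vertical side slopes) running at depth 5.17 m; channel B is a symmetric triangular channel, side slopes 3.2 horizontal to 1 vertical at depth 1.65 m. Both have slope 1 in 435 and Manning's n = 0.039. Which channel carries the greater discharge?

Channel A: With bottom width b = 4.94 m and side slope z = 1.1: A = (b + zy)y = (4.94 + 1.1×5.17)×5.17 = 54.94 m²; P = b + 2y√(1+z²) = 4.94 + 2×5.17×1.487 = 20.31 m. Hydraulic radius R = A/P = 54.94/20.31 = 2.705 m. Q_A = (1/0.039)·54.94·2.705^(2/3)·√0.002299 = 131.1 m³/s.
Channel B: For a triangular section with side slope z = 3.2: A = zy² = 3.2×1.65² = 8.712 m²; P = 2y√(1+z²) = 2×1.65×3.353 = 11.06 m. Hydraulic radius R = A/P = 8.712/11.06 = 0.7874 m. Q_B = (1/0.039)·8.712·0.7874^(2/3)·√0.002299 = 9.133 m³/s.
Q_A = 131.1 m³/s vs Q_B = 9.133 m³/s, so channel A carries more.

channel A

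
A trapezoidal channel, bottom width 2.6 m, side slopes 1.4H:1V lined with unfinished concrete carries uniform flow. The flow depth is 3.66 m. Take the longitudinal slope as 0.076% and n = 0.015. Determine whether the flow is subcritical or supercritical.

With bottom width b = 2.6 m and side slope z = 1.4: A = (b + zy)y = (2.6 + 1.4×3.66)×3.66 = 28.27 m²; P = b + 2y√(1+z²) = 2.6 + 2×3.66×1.72 = 15.19 m.
Hydraulic radius R = A/P = 28.27/15.19 = 1.861 m.
V = (1/n) R^(2/3) √S = (1/0.015) × 1.861^(2/3) × √0.00076 = 2.78 m/s. Hydraulic depth D_h = A/T = 28.27/12.85 = 2.2 m.
Froude number Fr = V/√(g·D_h) = 2.78/√(9.81×2.2) = 0.598, which is less than 1, so the flow is subcritical.

subcritical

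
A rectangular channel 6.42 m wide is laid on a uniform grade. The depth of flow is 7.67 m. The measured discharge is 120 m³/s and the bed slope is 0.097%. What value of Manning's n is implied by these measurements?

n = 0.022

Flow area A = b·y = 6.42 × 7.67 = 49.24 m². Wetted perimeter P = b + 2y = 6.42 + 2×7.67 = 21.76 m.
Hydraulic radius R = A/P = 49.24/21.76 = 2.263 m.
Rearranging Manning's equation: n = (1/Q) A R^(2/3) S^(1/2) = (1/120) × 49.24 × 2.263^(2/3) × √0.00097 = 0.022.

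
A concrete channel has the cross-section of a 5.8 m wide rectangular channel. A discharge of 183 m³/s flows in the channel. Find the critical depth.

y_c = 4.66 m

For a rectangular channel, critical depth y_c = (q²/g)^(1/3) where q = Q/b = 183/5.8 = 31.55 m²/s.
So y_c = (31.55²/9.81)^(1/3) = 4.66 m.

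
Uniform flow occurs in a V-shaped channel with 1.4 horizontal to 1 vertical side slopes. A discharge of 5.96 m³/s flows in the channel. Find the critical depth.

At critical depth, Q² T / (g A³) = 1, i.e. A³/T = Q²/g = 5.96²/9.81 = 3.621.
At y = 1.04 m: A³/T = 1.192 — low.
At y = 1.46 m: A³/T = 6.501 — high.
At y = 1.3 m: A³/T = 3.639 — matches.

y_c = 1.3 m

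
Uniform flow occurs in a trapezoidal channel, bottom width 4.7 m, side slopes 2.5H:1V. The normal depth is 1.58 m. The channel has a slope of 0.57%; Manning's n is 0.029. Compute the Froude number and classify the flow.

subcritical

With bottom width b = 4.7 m and side slope z = 2.5: A = (b + zy)y = (4.7 + 2.5×1.58)×1.58 = 13.67 m²; P = b + 2y√(1+z²) = 4.7 + 2×1.58×2.693 = 13.21 m.
Hydraulic radius R = A/P = 13.67/13.21 = 1.035 m.
V = (1/n) R^(2/3) √S = (1/0.029) × 1.035^(2/3) × √0.0057 = 2.663 m/s. Hydraulic depth D_h = A/T = 13.67/12.6 = 1.085 m.
Froude number Fr = V/√(g·D_h) = 2.663/√(9.81×1.085) = 0.816, which is less than 1, so the flow is subcritical.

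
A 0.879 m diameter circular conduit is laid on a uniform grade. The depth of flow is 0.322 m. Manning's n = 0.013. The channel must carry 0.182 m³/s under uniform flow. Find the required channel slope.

S = 0.0014

For a circular section of diameter D = 0.879 m at depth y = 0.322 m, the central angle is θ = 2 arccos(1 − 2y/D) = 2.6 rad. Then A = (D²/8)(θ − sin θ) = 0.2014 m² and P = Dθ/2 = 1.143 m.
Hydraulic radius R = A/P = 0.2014/1.143 = 0.1762 m.
From Manning's equation, S = [nQ / (1 A R^(2/3))]² = [0.013 × 0.182 / (1 × 0.2014 × 0.1762^(2/3))]² = 0.0014.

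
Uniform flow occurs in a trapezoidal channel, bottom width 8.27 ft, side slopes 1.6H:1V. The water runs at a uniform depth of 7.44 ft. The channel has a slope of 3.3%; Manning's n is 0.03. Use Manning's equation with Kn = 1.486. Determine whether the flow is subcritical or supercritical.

With bottom width b = 8.27 ft and side slope z = 1.6: A = (b + zy)y = (8.27 + 1.6×7.44)×7.44 = 150.1 ft²; P = b + 2y√(1+z²) = 8.27 + 2×7.44×1.887 = 36.35 ft.
Hydraulic radius R = A/P = 150.1/36.35 = 4.13 ft.
V = (1.486/n) R^(2/3) √S = (1.486/0.03) × 4.13^(2/3) × √0.033 = 23.16 ft/s. Hydraulic depth D_h = A/T = 150.1/32.08 = 4.679 ft.
Froude number Fr = V/√(g·D_h) = 23.16/√(32.2×4.679) = 1.89, which is greater than 1, so the flow is supercritical.

supercritical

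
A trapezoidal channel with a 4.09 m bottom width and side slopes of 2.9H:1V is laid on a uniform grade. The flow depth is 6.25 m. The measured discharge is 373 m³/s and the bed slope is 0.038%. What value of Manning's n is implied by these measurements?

With bottom width b = 4.09 m and side slope z = 2.9: A = (b + zy)y = (4.09 + 2.9×6.25)×6.25 = 138.8 m²; P = b + 2y√(1+z²) = 4.09 + 2×6.25×3.068 = 42.43 m.
Hydraulic radius R = A/P = 138.8/42.43 = 3.272 m.
Rearranging Manning's equation: n = (1/Q) A R^(2/3) S^(1/2) = (1/373) × 138.8 × 3.272^(2/3) × √0.00038 = 0.016.

n = 0.016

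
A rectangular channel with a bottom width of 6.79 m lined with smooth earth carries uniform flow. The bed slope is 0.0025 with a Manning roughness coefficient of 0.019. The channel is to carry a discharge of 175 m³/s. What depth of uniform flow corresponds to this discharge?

Manning's equation rearranged: A R^(2/3) = nQ / (1·√S) = 0.019 × 175 / (√0.0025) = 66.5.
At y = 4.06 m: A R^(2/3) = 41.53 — too small.
At y = 7.36 m: A R^(2/3) = 87.66 — too large.
At y = 5.88 m: A R^(2/3) = 66.56 — close enough.

y_n = 5.88 m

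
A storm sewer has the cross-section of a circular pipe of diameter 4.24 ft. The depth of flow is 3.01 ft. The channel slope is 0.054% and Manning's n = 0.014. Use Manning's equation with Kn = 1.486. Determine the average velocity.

V = 2.88 ft/s

For a circular section of diameter D = 4.24 ft at depth y = 3.01 ft, the central angle is θ = 2 arccos(1 − 2y/D) = 4.008 rad. Then A = (D²/8)(θ − sin θ) = 10.72 ft² and P = Dθ/2 = 8.497 ft.
Hydraulic radius R = A/P = 10.72/8.497 = 1.262 ft.
From Manning's equation, V = (1.486/n) R^(2/3) S^(1/2) = (1.486/0.014) × 1.262^(2/3) × 0.00054^(1/2) = 2.88 ft/s.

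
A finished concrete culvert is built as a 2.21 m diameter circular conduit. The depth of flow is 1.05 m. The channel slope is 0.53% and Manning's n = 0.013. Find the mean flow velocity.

For a circular section of diameter D = 2.21 m at depth y = 1.05 m, the central angle is θ = 2 arccos(1 − 2y/D) = 3.042 rad. Then A = (D²/8)(θ − sin θ) = 1.796 m² and P = Dθ/2 = 3.361 m.
Hydraulic radius R = A/P = 1.796/3.361 = 0.5344 m.
From Manning's equation, V = (1/n) R^(2/3) S^(1/2) = (1/0.013) × 0.5344^(2/3) × 0.0053^(1/2) = 3.69 m/s.

V = 3.69 m/s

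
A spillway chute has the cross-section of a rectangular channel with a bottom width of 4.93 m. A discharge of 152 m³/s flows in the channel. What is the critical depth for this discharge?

y_c = 4.59 m

For a rectangular channel, critical depth y_c = (q²/g)^(1/3) where q = Q/b = 152/4.93 = 30.83 m²/s.
So y_c = (30.83²/9.81)^(1/3) = 4.59 m.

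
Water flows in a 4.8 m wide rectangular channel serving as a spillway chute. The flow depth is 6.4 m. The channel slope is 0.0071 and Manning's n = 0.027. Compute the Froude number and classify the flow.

Flow area A = b·y = 4.8 × 6.4 = 30.72 m². Wetted perimeter P = b + 2y = 4.8 + 2×6.4 = 17.6 m.
Hydraulic radius R = A/P = 30.72/17.6 = 1.745 m.
V = (1/n) R^(2/3) √S = (1/0.027) × 1.745^(2/3) × √0.0071 = 4.524 m/s. Hydraulic depth D_h = A/T = 30.72/4.8 = 6.4 m.
Froude number Fr = V/√(g·D_h) = 4.524/√(9.81×6.4) = 0.571, which is less than 1, so the flow is subcritical.

subcritical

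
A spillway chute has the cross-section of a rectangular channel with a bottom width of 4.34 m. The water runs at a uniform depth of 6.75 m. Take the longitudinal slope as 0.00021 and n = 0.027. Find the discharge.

Q = 21.9 m³/s

Flow area A = b·y = 4.34 × 6.75 = 29.29 m². Wetted perimeter P = b + 2y = 4.34 + 2×6.75 = 17.84 m.
Hydraulic radius R = A/P = 29.29/17.84 = 1.642 m.
Manning's equation: Q = (1/n) A R^(2/3) S^(1/2) = (1/0.027) × 29.29 × 1.642^(2/3) × 0.00021^(1/2) = 21.9 m³/s.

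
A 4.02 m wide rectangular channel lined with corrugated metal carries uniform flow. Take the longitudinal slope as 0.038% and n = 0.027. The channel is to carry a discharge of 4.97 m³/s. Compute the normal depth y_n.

Manning's equation rearranged: A R^(2/3) = nQ / (1·√S) = 0.027 × 4.97 / (√0.00038) = 6.884.
Trying y = 2.05 m: A R^(2/3) = 8.323 — too large.
Trying y = 1.37 m: A R^(2/3) = 4.804 — too small.
Trying y = 1.78 m: A R^(2/3) = 6.886 — matches.

y_n = 1.78 m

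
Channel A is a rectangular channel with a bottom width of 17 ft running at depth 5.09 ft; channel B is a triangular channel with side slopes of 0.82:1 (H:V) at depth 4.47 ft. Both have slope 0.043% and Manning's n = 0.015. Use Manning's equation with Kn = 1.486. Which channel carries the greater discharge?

Channel A: Flow area A = b·y = 17 × 5.09 = 86.53 ft². Wetted perimeter P = b + 2y = 17 + 2×5.09 = 27.18 ft. Hydraulic radius R = A/P = 86.53/27.18 = 3.184 ft. Q_A = (1.486/0.015)·86.53·3.184^(2/3)·√0.00043 = 384.7 ft³/s.
Channel B: For a triangular section with side slope z = 0.82: A = zy² = 0.82×4.47² = 16.38 ft²; P = 2y√(1+z²) = 2×4.47×1.293 = 11.56 ft. Hydraulic radius R = A/P = 16.38/11.56 = 1.417 ft. Q_B = (1.486/0.015)·16.38·1.417^(2/3)·√0.00043 = 42.47 ft³/s.
Q_A = 384.7 ft³/s vs Q_B = 42.47 ft³/s, so channel A carries more.

channel A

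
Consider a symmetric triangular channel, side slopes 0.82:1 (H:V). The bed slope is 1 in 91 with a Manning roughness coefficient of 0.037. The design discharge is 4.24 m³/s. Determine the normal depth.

Manning's equation rearranged: A R^(2/3) = nQ / (1·√S) = 0.037 × 4.24 / (√0.01099) = 1.497.
At y = 1.94 m: A R^(2/3) = 2.232 — too large.
At y = 1.45 m: A R^(2/3) = 1.027 — too small.
At y = 1.67 m: A R^(2/3) = 1.497 — close enough.

y_n = 1.67 m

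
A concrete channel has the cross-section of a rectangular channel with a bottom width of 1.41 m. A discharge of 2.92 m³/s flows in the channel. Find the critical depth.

y_c = 0.759 m

For a rectangular channel, critical depth y_c = (q²/g)^(1/3) where q = Q/b = 2.92/1.41 = 2.071 m²/s.
So y_c = (2.071²/9.81)^(1/3) = 0.759 m.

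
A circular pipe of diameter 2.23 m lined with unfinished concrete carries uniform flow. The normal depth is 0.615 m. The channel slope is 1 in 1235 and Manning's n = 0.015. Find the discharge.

Q = 0.834 m³/s

For a circular section of diameter D = 2.23 m at depth y = 0.615 m, the central angle is θ = 2 arccos(1 − 2y/D) = 2.212 rad. Then A = (D²/8)(θ − sin θ) = 0.8764 m² and P = Dθ/2 = 2.466 m.
Hydraulic radius R = A/P = 0.8764/2.466 = 0.3554 m.
Manning's equation: Q = (1/n) A R^(2/3) S^(1/2) = (1/0.015) × 0.8764 × 0.3554^(2/3) × 0.0008097^(1/2) = 0.834 m³/s.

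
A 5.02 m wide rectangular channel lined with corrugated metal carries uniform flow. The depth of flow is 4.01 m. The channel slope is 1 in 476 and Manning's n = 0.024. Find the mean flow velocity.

V = 2.55 m/s

Flow area A = b·y = 5.02 × 4.01 = 20.13 m². Wetted perimeter P = b + 2y = 5.02 + 2×4.01 = 13.04 m.
Hydraulic radius R = A/P = 20.13/13.04 = 1.544 m.
From Manning's equation, V = (1/n) R^(2/3) S^(1/2) = (1/0.024) × 1.544^(2/3) × 0.002101^(1/2) = 2.55 m/s.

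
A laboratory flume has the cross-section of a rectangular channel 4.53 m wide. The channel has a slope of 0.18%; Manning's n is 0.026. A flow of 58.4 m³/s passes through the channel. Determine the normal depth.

Manning's equation rearranged: A R^(2/3) = nQ / (1·√S) = 0.026 × 58.4 / (√0.0018) = 35.79.
Trying y = 4.81 m: A R^(2/3) = 29.06 — short.
Trying y = 6.82 m: A R^(2/3) = 44.01 — over.
Trying y = 5.72 m: A R^(2/3) = 35.78 — matches.

y_n = 5.72 m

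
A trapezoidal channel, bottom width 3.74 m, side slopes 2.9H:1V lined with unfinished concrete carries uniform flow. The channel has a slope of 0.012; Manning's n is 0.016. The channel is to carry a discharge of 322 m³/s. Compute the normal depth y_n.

Manning's equation rearranged: A R^(2/3) = nQ / (1·√S) = 0.016 × 322 / (√0.012) = 47.03.
At y = 2.15 m: A R^(2/3) = 25.11 — too small.
At y = 3.31 m: A R^(2/3) = 66.2 — too large.
At y = 2.85 m: A R^(2/3) = 47.04 — close enough.

y_n = 2.85 m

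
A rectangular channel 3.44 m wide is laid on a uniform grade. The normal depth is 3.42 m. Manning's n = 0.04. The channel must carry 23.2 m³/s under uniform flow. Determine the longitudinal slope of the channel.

S = 0.0052

Flow area A = b·y = 3.44 × 3.42 = 11.76 m². Wetted perimeter P = b + 2y = 3.44 + 2×3.42 = 10.28 m.
Hydraulic radius R = A/P = 11.76/10.28 = 1.144 m.
From Manning's equation, S = [nQ / (1 A R^(2/3))]² = [0.04 × 23.2 / (1 × 11.76 × 1.144^(2/3))]² = 0.0052.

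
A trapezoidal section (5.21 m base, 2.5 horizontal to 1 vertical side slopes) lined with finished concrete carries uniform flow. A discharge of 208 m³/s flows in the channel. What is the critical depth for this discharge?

At critical depth, Q² T / (g A³) = 1, i.e. A³/T = Q²/g = 208²/9.81 = 4410.
Try y = 2.7 m: A³/T = 1800 — short.
Try y = 3.37 m: A³/T = 4398 — matches.

y_c = 3.37 m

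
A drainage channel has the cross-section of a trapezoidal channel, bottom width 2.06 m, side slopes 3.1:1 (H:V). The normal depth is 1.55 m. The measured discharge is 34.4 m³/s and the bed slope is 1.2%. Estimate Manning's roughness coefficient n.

With bottom width b = 2.06 m and side slope z = 3.1: A = (b + zy)y = (2.06 + 3.1×1.55)×1.55 = 10.64 m²; P = b + 2y√(1+z²) = 2.06 + 2×1.55×3.257 = 12.16 m.
Hydraulic radius R = A/P = 10.64/12.16 = 0.8752 m.
Rearranging Manning's equation: n = (1/Q) A R^(2/3) S^(1/2) = (1/34.4) × 10.64 × 0.8752^(2/3) × √0.012 = 0.031.

n = 0.031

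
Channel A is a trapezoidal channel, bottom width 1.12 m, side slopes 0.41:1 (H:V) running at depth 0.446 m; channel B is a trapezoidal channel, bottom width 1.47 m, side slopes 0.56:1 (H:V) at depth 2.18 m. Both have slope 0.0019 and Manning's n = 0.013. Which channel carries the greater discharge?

channel B

Channel A: With bottom width b = 1.12 m and side slope z = 0.41: A = (b + zy)y = (1.12 + 0.41×0.446)×0.446 = 0.5811 m²; P = b + 2y√(1+z²) = 1.12 + 2×0.446×1.081 = 2.084 m. Hydraulic radius R = A/P = 0.5811/2.084 = 0.2788 m. Q_A = (1/0.013)·0.5811·0.2788^(2/3)·√0.0019 = 0.8315 m³/s.
Channel B: With bottom width b = 1.47 m and side slope z = 0.56: A = (b + zy)y = (1.47 + 0.56×2.18)×2.18 = 5.866 m²; P = b + 2y√(1+z²) = 1.47 + 2×2.18×1.146 = 6.467 m. Hydraulic radius R = A/P = 5.866/6.467 = 0.907 m. Q_B = (1/0.013)·5.866·0.907^(2/3)·√0.0019 = 18.43 m³/s.
Q_A = 0.8315 m³/s vs Q_B = 18.43 m³/s, so channel B carries more.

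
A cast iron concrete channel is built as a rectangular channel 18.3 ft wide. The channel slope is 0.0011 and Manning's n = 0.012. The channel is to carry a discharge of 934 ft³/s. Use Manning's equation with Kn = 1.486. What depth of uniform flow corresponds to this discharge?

y_n = 5.47 ft

Manning's equation rearranged: A R^(2/3) = nQ / (1.486·√S) = 0.012 × 934 / (1.486 × √0.0011) = 227.4.
Trying y = 4.91 ft: A R^(2/3) = 194.9 — too small.
Trying y = 5.47 ft: A R^(2/3) = 227.4 — close enough.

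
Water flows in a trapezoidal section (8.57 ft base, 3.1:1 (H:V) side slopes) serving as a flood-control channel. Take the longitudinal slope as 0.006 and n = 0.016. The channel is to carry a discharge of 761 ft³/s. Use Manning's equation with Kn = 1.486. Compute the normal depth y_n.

y_n = 3.38 ft

Manning's equation rearranged: A R^(2/3) = nQ / (1.486·√S) = 0.016 × 761 / (1.486 × √0.006) = 105.8.
At y = 2.35 ft: A R^(2/3) = 50.12 — too small.
At y = 4 ft: A R^(2/3) = 151.3 — too large.
At y = 3.38 ft: A R^(2/3) = 105.7 — ≈ 105.8.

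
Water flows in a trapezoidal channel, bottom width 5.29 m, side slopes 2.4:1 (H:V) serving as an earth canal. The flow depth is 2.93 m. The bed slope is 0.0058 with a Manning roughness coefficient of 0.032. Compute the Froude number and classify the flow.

With bottom width b = 5.29 m and side slope z = 2.4: A = (b + zy)y = (5.29 + 2.4×2.93)×2.93 = 36.1 m²; P = b + 2y√(1+z²) = 5.29 + 2×2.93×2.6 = 20.53 m.
Hydraulic radius R = A/P = 36.1/20.53 = 1.759 m.
V = (1/n) R^(2/3) √S = (1/0.032) × 1.759^(2/3) × √0.0058 = 3.468 m/s. Hydraulic depth D_h = A/T = 36.1/19.35 = 1.865 m.
Froude number Fr = V/√(g·D_h) = 3.468/√(9.81×1.865) = 0.811, which is less than 1, so the flow is subcritical.

subcritical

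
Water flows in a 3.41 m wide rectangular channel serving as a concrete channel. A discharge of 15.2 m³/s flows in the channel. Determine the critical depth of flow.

For a rectangular channel, critical depth y_c = (q²/g)^(1/3) where q = Q/b = 15.2/3.41 = 4.457 m²/s.
So y_c = (4.457²/9.81)^(1/3) = 1.27 m.

y_c = 1.27 m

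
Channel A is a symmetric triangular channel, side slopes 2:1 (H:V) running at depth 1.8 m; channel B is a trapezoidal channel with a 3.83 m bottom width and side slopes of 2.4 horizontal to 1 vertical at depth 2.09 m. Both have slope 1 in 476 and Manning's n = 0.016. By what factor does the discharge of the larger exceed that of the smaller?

Channel A: For a triangular section with side slope z = 2: A = zy² = 2×1.8² = 6.48 m²; P = 2y√(1+z²) = 2×1.8×2.236 = 8.05 m. Hydraulic radius R = A/P = 6.48/8.05 = 0.805 m. Q_A = (1/0.016)·6.48·0.805^(2/3)·√0.002101 = 16.06 m³/s.
Channel B: With bottom width b = 3.83 m and side slope z = 2.4: A = (b + zy)y = (3.83 + 2.4×2.09)×2.09 = 18.49 m²; P = b + 2y√(1+z²) = 3.83 + 2×2.09×2.6 = 14.7 m. Hydraulic radius R = A/P = 18.49/14.7 = 1.258 m. Q_B = (1/0.016)·18.49·1.258^(2/3)·√0.002101 = 61.72 m³/s.
The larger discharge is 61.72 m³/s and the smaller is 16.06 m³/s; the ratio is 3.84.

3.84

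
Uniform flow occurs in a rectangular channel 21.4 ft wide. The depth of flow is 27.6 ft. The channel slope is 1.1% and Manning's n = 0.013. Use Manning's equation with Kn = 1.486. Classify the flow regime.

supercritical

Flow area A = b·y = 21.4 × 27.6 = 590.6 ft². Wetted perimeter P = b + 2y = 21.4 + 2×27.6 = 76.6 ft.
Hydraulic radius R = A/P = 590.6/76.6 = 7.711 ft.
V = (1.486/n) R^(2/3) √S = (1.486/0.013) × 7.711^(2/3) × √0.011 = 46.79 ft/s. Hydraulic depth D_h = A/T = 590.6/21.4 = 27.6 ft.
Froude number Fr = V/√(g·D_h) = 46.79/√(32.2×27.6) = 1.57, which is greater than 1, so the flow is supercritical.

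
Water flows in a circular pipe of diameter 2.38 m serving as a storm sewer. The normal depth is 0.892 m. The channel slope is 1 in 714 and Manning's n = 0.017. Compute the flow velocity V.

V = 1.36 m/s

For a circular section of diameter D = 2.38 m at depth y = 0.892 m, the central angle is θ = 2 arccos(1 − 2y/D) = 2.635 rad. Then A = (D²/8)(θ − sin θ) = 1.523 m² and P = Dθ/2 = 3.136 m.
Hydraulic radius R = A/P = 1.523/3.136 = 0.4855 m.
From Manning's equation, V = (1/n) R^(2/3) S^(1/2) = (1/0.017) × 0.4855^(2/3) × 0.001401^(1/2) = 1.36 m/s.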